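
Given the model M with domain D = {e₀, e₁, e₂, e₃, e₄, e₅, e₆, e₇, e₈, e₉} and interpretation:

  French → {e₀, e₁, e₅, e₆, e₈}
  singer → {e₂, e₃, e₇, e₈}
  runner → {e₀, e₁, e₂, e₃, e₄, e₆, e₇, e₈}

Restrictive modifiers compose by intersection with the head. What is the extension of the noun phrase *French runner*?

⟦runner⟧ = {e₀, e₁, e₂, e₃, e₄, e₆, e₇, e₈}
… ∩ ⟦French⟧ = {e₀, e₁, e₂, e₃, e₄, e₆, e₇, e₈} ∩ {e₀, e₁, e₅, e₆, e₈} = {e₀, e₁, e₆, e₈}
So ⟦French runner⟧ = {e₀, e₁, e₆, e₈}.

{e₀, e₁, e₆, e₈}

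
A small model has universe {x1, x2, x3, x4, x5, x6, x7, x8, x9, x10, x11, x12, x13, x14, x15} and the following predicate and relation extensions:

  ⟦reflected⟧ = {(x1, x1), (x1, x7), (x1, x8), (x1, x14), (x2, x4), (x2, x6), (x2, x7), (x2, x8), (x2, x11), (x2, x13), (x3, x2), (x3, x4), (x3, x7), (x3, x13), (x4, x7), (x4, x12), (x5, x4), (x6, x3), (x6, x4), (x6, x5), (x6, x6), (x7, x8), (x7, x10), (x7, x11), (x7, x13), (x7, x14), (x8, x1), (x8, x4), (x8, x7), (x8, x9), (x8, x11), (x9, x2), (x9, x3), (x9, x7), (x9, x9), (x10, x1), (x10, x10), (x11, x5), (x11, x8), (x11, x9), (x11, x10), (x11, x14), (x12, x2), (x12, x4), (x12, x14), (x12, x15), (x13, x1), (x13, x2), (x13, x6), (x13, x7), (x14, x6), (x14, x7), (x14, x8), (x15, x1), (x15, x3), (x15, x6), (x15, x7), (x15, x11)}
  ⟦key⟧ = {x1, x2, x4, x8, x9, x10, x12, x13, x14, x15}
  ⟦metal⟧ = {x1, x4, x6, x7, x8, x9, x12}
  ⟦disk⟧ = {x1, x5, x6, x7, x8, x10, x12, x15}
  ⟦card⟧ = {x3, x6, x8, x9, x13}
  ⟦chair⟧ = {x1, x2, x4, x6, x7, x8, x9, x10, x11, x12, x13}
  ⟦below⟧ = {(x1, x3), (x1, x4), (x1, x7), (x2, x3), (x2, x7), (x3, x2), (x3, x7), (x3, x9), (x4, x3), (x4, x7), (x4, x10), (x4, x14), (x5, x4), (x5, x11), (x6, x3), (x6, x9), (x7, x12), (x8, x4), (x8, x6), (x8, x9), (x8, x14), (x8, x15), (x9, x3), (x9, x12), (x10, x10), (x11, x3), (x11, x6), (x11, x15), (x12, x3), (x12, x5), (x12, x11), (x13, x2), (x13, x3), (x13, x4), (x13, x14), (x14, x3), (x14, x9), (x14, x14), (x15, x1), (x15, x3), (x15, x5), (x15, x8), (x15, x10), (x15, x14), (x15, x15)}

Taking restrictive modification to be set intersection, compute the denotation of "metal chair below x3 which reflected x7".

{x1, x4, x9}

⟦below x3⟧ = {x : ⟨x, x3⟩ ∈ ⟦below⟧} = {x1, x2, x4, x6, x9, x11, x12, x13, x14, x15}
⟦which reflected x7⟧ = {x : ⟨x, x7⟩ ∈ ⟦reflected⟧} = {x1, x2, x3, x4, x8, x9, x13, x14, x15}
⟦chair⟧ = {x1, x2, x4, x6, x7, x8, x9, x10, x11, x12, x13}
… ∩ ⟦below x3⟧ = {x1, x2, x4, x6, x7, x8, x9, x10, x11, x12, x13} ∩ {x1, x2, x4, x6, x9, x11, x12, x13, x14, x15} = {x1, x2, x4, x6, x9, x11, x12, x13}
… ∩ ⟦which reflected x7⟧ = {x1, x2, x4, x6, x9, x11, x12, x13} ∩ {x1, x2, x3, x4, x8, x9, x13, x14, x15} = {x1, x2, x4, x9, x13}
… ∩ ⟦metal⟧ = {x1, x2, x4, x9, x13} ∩ {x1, x4, x6, x7, x8, x9, x12} = {x1, x4, x9}
So ⟦metal chair below x3 which reflected x7⟧ = {x1, x4, x9}.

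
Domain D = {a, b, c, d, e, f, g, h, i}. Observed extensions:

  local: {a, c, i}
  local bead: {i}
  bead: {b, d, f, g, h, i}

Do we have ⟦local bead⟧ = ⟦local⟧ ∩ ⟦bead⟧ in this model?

⟦local⟧ ∩ ⟦bead⟧ = {a, c, i} ∩ {b, d, f, g, h, i} = {i}
Observed ⟦local bead⟧ = {i}.
These coincide, so the modifier is intersective here.

yes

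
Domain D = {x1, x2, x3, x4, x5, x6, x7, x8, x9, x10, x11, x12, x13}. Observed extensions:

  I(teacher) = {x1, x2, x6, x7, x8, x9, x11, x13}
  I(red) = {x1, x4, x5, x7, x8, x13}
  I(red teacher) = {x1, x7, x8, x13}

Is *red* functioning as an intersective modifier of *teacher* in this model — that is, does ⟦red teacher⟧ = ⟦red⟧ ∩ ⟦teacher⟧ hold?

⟦red⟧ ∩ ⟦teacher⟧ = {x1, x4, x5, x7, x8, x13} ∩ {x1, x2, x6, x7, x8, x9, x11, x13} = {x1, x7, x8, x13}
Observed ⟦red teacher⟧ = {x1, x7, x8, x13}.
These coincide, so the modifier is intersective here.

yes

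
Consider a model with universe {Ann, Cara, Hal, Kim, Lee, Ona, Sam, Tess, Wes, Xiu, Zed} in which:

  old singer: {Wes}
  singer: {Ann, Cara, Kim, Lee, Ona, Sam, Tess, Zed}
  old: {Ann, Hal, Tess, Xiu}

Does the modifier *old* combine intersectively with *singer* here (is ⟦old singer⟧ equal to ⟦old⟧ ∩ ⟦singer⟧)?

⟦old⟧ ∩ ⟦singer⟧ = {Ann, Hal, Tess, Xiu} ∩ {Ann, Cara, Kim, Lee, Ona, Sam, Tess, Zed} = {Ann, Tess}
Observed ⟦old singer⟧ = {Wes}.
These differ, so the modifier is not intersective in this model.

no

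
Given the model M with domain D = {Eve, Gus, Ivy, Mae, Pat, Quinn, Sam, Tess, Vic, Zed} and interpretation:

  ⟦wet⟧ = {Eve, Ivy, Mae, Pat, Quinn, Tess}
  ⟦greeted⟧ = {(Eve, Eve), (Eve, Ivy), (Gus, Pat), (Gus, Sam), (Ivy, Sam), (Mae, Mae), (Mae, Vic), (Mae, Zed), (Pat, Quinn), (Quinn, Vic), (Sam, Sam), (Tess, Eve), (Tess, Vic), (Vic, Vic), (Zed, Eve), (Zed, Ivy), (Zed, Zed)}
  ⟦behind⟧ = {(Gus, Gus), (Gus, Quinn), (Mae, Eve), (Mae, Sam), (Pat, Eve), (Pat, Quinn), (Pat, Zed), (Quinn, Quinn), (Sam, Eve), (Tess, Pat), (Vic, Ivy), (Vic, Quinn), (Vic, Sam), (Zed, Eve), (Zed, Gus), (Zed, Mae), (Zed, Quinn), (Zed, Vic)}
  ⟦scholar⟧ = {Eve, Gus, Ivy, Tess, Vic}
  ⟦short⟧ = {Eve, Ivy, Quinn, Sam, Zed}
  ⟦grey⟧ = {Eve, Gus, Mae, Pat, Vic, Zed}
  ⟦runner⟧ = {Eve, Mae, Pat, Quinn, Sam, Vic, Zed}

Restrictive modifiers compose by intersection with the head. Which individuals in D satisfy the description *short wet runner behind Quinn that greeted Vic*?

{Quinn}

⟦behind Quinn⟧ = {x : ⟨x, Quinn⟩ ∈ ⟦behind⟧} = {Gus, Pat, Quinn, Vic, Zed}
⟦that greeted Vic⟧ = {x : ⟨x, Vic⟩ ∈ ⟦greeted⟧} = {Mae, Quinn, Tess, Vic}
⟦runner⟧ = {Eve, Mae, Pat, Quinn, Sam, Vic, Zed}
… ∩ ⟦behind Quinn⟧ = {Eve, Mae, Pat, Quinn, Sam, Vic, Zed} ∩ {Gus, Pat, Quinn, Vic, Zed} = {Pat, Quinn, Vic, Zed}
… ∩ ⟦that greeted Vic⟧ = {Pat, Quinn, Vic, Zed} ∩ {Mae, Quinn, Tess, Vic} = {Quinn, Vic}
… ∩ ⟦short⟧ = {Quinn, Vic} ∩ {Eve, Ivy, Quinn, Sam, Zed} = {Quinn}
… ∩ ⟦wet⟧ = {Quinn} ∩ {Eve, Ivy, Mae, Pat, Quinn, Tess} = {Quinn}
So ⟦short wet runner behind Quinn that greeted Vic⟧ = {Quinn}.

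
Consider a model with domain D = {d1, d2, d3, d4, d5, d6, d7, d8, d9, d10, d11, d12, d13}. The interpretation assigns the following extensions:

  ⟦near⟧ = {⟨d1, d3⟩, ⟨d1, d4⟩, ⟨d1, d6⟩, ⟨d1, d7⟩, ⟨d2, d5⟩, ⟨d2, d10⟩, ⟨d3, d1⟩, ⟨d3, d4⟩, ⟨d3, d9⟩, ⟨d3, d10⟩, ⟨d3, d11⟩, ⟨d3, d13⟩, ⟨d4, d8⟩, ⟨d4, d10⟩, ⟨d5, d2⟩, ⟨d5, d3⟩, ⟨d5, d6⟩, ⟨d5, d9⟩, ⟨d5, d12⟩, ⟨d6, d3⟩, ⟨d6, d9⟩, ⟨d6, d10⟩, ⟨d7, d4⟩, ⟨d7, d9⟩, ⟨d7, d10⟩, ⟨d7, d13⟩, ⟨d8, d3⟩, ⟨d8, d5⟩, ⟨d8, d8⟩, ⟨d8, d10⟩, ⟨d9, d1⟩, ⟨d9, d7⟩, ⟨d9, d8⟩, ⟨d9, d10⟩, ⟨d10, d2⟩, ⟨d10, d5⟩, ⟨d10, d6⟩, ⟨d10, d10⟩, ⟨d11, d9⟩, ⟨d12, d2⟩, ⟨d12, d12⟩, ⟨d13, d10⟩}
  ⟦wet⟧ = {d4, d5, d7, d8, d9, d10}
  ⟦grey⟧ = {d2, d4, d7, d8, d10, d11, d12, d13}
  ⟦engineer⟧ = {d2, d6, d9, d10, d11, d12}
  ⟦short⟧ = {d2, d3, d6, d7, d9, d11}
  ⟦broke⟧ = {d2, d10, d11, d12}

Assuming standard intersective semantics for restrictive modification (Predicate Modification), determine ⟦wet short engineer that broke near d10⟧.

⟦that broke⟧ = ⟦broke⟧ = {d2, d10, d11, d12}
⟦near d10⟧ = {x : ⟨x, d10⟩ ∈ ⟦near⟧} = {d2, d3, d4, d6, d7, d8, d9, d10, d13}
⟦engineer⟧ = {d2, d6, d9, d10, d11, d12}
… ∩ ⟦that broke⟧ = {d2, d6, d9, d10, d11, d12} ∩ {d2, d10, d11, d12} = {d2, d10, d11, d12}
… ∩ ⟦near d10⟧ = {d2, d10, d11, d12} ∩ {d2, d3, d4, d6, d7, d8, d9, d10, d13} = {d2, d10}
… ∩ ⟦wet⟧ = {d2, d10} ∩ {d4, d5, d7, d8, d9, d10} = {d10}
… ∩ ⟦short⟧ = {d10} ∩ {d2, d3, d6, d7, d9, d11} = ∅
So ⟦wet short engineer that broke near d10⟧ = ∅.

∅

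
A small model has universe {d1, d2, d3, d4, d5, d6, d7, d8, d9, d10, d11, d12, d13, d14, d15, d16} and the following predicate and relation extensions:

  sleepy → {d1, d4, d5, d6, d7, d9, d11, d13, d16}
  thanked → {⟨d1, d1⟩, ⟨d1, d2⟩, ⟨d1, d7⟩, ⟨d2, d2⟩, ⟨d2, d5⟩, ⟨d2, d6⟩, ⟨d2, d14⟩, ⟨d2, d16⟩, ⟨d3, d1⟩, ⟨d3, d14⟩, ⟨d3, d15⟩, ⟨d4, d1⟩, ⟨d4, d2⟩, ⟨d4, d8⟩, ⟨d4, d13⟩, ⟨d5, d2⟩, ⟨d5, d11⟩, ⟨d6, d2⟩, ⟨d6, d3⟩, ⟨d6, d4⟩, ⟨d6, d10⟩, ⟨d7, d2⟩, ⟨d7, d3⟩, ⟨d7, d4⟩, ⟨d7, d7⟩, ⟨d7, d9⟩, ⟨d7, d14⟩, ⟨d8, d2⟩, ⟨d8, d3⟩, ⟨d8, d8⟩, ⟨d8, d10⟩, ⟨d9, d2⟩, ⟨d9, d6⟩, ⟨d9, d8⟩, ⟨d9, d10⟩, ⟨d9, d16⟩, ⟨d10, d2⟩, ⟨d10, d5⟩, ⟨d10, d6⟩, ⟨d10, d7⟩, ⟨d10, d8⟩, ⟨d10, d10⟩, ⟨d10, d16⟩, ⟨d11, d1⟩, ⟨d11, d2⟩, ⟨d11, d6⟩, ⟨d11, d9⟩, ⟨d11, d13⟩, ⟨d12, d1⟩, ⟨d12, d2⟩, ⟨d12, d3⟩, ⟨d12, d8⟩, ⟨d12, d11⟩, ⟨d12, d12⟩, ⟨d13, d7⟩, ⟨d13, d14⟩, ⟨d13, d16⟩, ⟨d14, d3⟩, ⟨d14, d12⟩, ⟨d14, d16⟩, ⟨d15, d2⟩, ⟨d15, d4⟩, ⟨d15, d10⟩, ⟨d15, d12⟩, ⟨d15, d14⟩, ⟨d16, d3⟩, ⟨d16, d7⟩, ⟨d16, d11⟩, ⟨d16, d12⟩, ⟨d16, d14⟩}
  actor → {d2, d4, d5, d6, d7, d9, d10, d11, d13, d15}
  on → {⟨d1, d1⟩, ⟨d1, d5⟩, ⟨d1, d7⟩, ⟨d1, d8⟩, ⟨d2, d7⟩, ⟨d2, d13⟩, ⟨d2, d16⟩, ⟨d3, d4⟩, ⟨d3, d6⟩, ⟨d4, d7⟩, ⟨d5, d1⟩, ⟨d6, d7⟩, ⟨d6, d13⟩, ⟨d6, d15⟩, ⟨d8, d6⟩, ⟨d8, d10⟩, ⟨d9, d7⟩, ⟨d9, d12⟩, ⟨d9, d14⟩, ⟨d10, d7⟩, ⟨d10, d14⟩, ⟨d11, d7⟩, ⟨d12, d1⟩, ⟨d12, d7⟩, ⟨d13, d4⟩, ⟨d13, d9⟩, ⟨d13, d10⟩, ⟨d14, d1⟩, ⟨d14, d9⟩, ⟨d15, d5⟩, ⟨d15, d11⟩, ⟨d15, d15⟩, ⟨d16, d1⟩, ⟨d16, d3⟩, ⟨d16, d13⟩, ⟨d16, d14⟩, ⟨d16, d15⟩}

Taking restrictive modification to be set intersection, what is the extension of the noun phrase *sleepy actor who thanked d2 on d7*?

⟦who thanked d2⟧ = {x : ⟨x, d2⟩ ∈ ⟦thanked⟧} = {d1, d2, d4, d5, d6, d7, d8, d9, d10, d11, d12, d15}
⟦on d7⟧ = {x : ⟨x, d7⟩ ∈ ⟦on⟧} = {d1, d2, d4, d6, d9, d10, d11, d12}
⟦actor⟧ = {d2, d4, d5, d6, d7, d9, d10, d11, d13, d15}
… ∩ ⟦who thanked d2⟧ = {d2, d4, d5, d6, d7, d9, d10, d11, d13, d15} ∩ {d1, d2, d4, d5, d6, d7, d8, d9, d10, d11, d12, d15} = {d2, d4, d5, d6, d7, d9, d10, d11, d15}
… ∩ ⟦on d7⟧ = {d2, d4, d5, d6, d7, d9, d10, d11, d15} ∩ {d1, d2, d4, d6, d9, d10, d11, d12} = {d2, d4, d6, d9, d10, d11}
… ∩ ⟦sleepy⟧ = {d2, d4, d6, d9, d10, d11} ∩ {d1, d4, d5, d6, d7, d9, d11, d13, d16} = {d4, d6, d9, d11}
So ⟦sleepy actor who thanked d2 on d7⟧ = {d4, d6, d9, d11}.

{d4, d6, d9, d11}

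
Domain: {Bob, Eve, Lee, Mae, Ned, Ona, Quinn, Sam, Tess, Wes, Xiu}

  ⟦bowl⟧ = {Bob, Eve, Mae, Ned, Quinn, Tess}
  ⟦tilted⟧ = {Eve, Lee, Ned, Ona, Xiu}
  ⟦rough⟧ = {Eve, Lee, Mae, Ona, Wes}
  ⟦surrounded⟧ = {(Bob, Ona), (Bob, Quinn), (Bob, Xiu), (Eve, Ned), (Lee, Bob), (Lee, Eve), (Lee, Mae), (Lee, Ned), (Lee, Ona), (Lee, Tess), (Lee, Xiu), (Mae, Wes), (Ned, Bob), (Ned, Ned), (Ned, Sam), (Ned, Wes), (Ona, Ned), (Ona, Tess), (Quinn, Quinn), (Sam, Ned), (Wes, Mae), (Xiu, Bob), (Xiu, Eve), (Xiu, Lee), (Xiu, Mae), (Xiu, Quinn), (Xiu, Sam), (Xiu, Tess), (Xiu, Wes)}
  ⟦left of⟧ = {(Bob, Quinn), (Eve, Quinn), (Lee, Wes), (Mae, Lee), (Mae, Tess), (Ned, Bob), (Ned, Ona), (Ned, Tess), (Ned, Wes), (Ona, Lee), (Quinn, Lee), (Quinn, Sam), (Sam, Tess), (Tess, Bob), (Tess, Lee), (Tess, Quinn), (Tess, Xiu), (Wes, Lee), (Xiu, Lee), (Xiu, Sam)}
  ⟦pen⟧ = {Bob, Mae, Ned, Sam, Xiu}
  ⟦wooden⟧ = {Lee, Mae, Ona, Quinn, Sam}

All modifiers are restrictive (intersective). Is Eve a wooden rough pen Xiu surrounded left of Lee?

no

⟦Xiu surrounded⟧ = {x : ⟨Xiu, x⟩ ∈ ⟦surrounded⟧} = {Bob, Eve, Lee, Mae, Quinn, Sam, Tess, Wes}
⟦left of Lee⟧ = {x : ⟨x, Lee⟩ ∈ ⟦left of⟧} = {Mae, Ona, Quinn, Tess, Wes, Xiu}
⟦pen⟧ = {Bob, Mae, Ned, Sam, Xiu}
… ∩ ⟦Xiu surrounded⟧ = {Bob, Mae, Ned, Sam, Xiu} ∩ {Bob, Eve, Lee, Mae, Quinn, Sam, Tess, Wes} = {Bob, Mae, Sam}
… ∩ ⟦left of Lee⟧ = {Bob, Mae, Sam} ∩ {Mae, Ona, Quinn, Tess, Wes, Xiu} = {Mae}
… ∩ ⟦wooden⟧ = {Mae} ∩ {Lee, Mae, Ona, Quinn, Sam} = {Mae}
… ∩ ⟦rough⟧ = {Mae} ∩ {Eve, Lee, Mae, Ona, Wes} = {Mae}
⟦wooden rough pen Xiu surrounded left of Lee⟧ = {Mae}; Eve ∉ this set.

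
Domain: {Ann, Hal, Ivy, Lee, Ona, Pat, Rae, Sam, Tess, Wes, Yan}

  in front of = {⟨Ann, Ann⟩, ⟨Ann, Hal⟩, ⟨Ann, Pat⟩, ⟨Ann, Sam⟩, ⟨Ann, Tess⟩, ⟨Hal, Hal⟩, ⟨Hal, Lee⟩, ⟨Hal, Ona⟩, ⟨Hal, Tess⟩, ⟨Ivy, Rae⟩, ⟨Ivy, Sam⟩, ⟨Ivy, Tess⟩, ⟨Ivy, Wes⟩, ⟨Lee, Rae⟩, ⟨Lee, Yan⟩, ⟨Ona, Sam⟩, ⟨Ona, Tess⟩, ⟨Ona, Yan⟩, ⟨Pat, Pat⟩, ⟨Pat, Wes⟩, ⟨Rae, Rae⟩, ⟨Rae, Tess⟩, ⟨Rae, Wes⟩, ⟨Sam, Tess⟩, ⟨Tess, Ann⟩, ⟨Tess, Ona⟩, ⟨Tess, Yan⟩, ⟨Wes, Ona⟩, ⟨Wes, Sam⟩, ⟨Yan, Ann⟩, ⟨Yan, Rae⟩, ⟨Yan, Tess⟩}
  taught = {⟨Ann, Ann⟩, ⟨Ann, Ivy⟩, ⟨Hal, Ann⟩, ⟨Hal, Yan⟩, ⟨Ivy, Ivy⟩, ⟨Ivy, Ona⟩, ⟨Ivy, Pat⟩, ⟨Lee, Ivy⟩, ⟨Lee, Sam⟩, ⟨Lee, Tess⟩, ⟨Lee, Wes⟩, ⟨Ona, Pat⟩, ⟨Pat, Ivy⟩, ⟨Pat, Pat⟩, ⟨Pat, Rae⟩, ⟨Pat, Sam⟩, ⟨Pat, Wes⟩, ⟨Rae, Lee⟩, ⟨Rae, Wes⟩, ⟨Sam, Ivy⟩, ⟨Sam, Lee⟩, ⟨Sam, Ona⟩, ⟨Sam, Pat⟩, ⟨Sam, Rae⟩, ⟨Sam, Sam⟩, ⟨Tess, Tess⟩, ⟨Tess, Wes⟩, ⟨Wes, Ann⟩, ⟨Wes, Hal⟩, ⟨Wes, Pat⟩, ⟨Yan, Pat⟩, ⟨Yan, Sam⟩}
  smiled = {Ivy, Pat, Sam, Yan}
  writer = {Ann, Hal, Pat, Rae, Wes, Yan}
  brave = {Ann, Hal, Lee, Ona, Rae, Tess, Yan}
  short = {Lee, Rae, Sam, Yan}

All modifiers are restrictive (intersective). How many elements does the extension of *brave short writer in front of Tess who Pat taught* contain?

1

⟦in front of Tess⟧ = {x : ⟨x, Tess⟩ ∈ ⟦in front of⟧} = {Ann, Hal, Ivy, Ona, Rae, Sam, Yan}
⟦who Pat taught⟧ = {x : ⟨Pat, x⟩ ∈ ⟦taught⟧} = {Ivy, Pat, Rae, Sam, Wes}
⟦writer⟧ = {Ann, Hal, Pat, Rae, Wes, Yan}
… ∩ ⟦in front of Tess⟧ = {Ann, Hal, Pat, Rae, Wes, Yan} ∩ {Ann, Hal, Ivy, Ona, Rae, Sam, Yan} = {Ann, Hal, Rae, Yan}
… ∩ ⟦who Pat taught⟧ = {Ann, Hal, Rae, Yan} ∩ {Ivy, Pat, Rae, Sam, Wes} = {Rae}
… ∩ ⟦brave⟧ = {Rae} ∩ {Ann, Hal, Lee, Ona, Rae, Tess, Yan} = {Rae}
… ∩ ⟦short⟧ = {Rae} ∩ {Lee, Rae, Sam, Yan} = {Rae}
⟦brave short writer in front of Tess who Pat taught⟧ = {Rae}, so the cardinality is 1.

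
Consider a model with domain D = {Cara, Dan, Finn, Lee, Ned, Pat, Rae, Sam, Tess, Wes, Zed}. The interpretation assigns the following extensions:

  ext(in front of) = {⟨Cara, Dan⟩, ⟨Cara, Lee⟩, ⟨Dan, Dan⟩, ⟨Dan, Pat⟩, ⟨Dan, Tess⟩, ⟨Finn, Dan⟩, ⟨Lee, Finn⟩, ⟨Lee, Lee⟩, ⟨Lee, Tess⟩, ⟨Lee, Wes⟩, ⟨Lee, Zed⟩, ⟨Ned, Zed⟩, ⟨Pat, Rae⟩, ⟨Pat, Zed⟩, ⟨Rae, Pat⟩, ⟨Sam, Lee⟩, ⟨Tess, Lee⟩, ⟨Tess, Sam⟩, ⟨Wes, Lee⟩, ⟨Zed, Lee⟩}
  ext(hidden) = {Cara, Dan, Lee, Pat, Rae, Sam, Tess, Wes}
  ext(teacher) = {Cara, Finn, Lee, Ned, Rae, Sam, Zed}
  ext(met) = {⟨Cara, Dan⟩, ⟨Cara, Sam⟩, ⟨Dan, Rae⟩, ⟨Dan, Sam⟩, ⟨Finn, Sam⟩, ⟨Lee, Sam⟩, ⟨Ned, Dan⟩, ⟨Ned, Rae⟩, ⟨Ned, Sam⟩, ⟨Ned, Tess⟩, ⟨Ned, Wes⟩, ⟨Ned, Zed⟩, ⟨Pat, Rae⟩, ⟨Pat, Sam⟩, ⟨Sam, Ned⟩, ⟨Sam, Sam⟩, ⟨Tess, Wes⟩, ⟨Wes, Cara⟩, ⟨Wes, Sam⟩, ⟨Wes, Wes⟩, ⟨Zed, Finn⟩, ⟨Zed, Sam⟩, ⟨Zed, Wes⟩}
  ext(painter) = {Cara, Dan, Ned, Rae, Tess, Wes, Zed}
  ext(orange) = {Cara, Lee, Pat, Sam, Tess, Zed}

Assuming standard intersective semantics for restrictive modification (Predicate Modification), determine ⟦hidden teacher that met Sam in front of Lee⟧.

⟦that met Sam⟧ = {x : ⟨x, Sam⟩ ∈ ⟦met⟧} = {Cara, Dan, Finn, Lee, Ned, Pat, Sam, Wes, Zed}
⟦in front of Lee⟧ = {x : ⟨x, Lee⟩ ∈ ⟦in front of⟧} = {Cara, Lee, Sam, Tess, Wes, Zed}
⟦teacher⟧ = {Cara, Finn, Lee, Ned, Rae, Sam, Zed}
… ∩ ⟦that met Sam⟧ = {Cara, Finn, Lee, Ned, Rae, Sam, Zed} ∩ {Cara, Dan, Finn, Lee, Ned, Pat, Sam, Wes, Zed} = {Cara, Finn, Lee, Ned, Sam, Zed}
… ∩ ⟦in front of Lee⟧ = {Cara, Finn, Lee, Ned, Sam, Zed} ∩ {Cara, Lee, Sam, Tess, Wes, Zed} = {Cara, Lee, Sam, Zed}
… ∩ ⟦hidden⟧ = {Cara, Lee, Sam, Zed} ∩ {Cara, Dan, Lee, Pat, Rae, Sam, Tess, Wes} = {Cara, Lee, Sam}
So ⟦hidden teacher that met Sam in front of Lee⟧ = {Cara, Lee, Sam}.

{Cara, Lee, Sam}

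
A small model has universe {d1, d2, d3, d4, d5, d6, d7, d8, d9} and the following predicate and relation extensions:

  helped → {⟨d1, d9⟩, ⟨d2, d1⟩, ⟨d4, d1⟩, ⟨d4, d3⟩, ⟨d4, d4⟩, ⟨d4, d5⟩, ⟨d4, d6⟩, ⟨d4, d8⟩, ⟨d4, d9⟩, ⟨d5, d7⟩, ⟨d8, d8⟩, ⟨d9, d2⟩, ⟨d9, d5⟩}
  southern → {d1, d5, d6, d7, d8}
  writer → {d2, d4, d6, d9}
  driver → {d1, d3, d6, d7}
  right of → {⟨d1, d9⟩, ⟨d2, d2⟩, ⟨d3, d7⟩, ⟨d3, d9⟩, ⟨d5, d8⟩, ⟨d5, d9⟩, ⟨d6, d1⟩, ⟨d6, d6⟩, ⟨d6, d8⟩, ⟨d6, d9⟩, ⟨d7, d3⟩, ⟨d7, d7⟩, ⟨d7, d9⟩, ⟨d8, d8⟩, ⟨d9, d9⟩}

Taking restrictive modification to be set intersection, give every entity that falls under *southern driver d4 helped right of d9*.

⟦d4 helped⟧ = {x : ⟨d4, x⟩ ∈ ⟦helped⟧} = {d1, d3, d4, d5, d6, d8, d9}
⟦right of d9⟧ = {x : ⟨x, d9⟩ ∈ ⟦right of⟧} = {d1, d3, d5, d6, d7, d9}
⟦driver⟧ = {d1, d3, d6, d7}
… ∩ ⟦d4 helped⟧ = {d1, d3, d6, d7} ∩ {d1, d3, d4, d5, d6, d8, d9} = {d1, d3, d6}
… ∩ ⟦right of d9⟧ = {d1, d3, d6} ∩ {d1, d3, d5, d6, d7, d9} = {d1, d3, d6}
… ∩ ⟦southern⟧ = {d1, d3, d6} ∩ {d1, d5, d6, d7, d8} = {d1, d6}
So ⟦southern driver d4 helped right of d9⟧ = {d1, d6}.

{d1, d6}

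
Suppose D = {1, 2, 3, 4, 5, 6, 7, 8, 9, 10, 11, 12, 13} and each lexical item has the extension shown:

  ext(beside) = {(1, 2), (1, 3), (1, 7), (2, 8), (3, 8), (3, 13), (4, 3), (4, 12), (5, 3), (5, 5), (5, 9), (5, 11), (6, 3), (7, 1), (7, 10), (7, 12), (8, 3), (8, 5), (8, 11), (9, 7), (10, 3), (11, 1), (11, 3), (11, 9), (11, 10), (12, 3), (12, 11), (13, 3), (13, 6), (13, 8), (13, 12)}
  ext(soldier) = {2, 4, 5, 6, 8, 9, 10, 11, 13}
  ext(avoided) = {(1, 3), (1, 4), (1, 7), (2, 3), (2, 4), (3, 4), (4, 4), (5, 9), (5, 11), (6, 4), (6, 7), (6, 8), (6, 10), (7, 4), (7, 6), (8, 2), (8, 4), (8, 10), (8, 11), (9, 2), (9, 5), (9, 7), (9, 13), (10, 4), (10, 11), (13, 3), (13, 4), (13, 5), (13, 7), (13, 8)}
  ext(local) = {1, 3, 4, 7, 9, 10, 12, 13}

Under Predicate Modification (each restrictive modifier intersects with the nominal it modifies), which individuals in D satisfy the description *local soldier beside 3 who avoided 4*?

{4, 10, 13}

⟦beside 3⟧ = {x : ⟨x, 3⟩ ∈ ⟦beside⟧} = {1, 4, 5, 6, 8, 10, 11, 12, 13}
⟦who avoided 4⟧ = {x : ⟨x, 4⟩ ∈ ⟦avoided⟧} = {1, 2, 3, 4, 6, 7, 8, 10, 13}
⟦soldier⟧ = {2, 4, 5, 6, 8, 9, 10, 11, 13}
… ∩ ⟦beside 3⟧ = {2, 4, 5, 6, 8, 9, 10, 11, 13} ∩ {1, 4, 5, 6, 8, 10, 11, 12, 13} = {4, 5, 6, 8, 10, 11, 13}
… ∩ ⟦who avoided 4⟧ = {4, 5, 6, 8, 10, 11, 13} ∩ {1, 2, 3, 4, 6, 7, 8, 10, 13} = {4, 6, 8, 10, 13}
… ∩ ⟦local⟧ = {4, 6, 8, 10, 13} ∩ {1, 3, 4, 7, 9, 10, 12, 13} = {4, 10, 13}
So ⟦local soldier beside 3 who avoided 4⟧ = {4, 10, 13}.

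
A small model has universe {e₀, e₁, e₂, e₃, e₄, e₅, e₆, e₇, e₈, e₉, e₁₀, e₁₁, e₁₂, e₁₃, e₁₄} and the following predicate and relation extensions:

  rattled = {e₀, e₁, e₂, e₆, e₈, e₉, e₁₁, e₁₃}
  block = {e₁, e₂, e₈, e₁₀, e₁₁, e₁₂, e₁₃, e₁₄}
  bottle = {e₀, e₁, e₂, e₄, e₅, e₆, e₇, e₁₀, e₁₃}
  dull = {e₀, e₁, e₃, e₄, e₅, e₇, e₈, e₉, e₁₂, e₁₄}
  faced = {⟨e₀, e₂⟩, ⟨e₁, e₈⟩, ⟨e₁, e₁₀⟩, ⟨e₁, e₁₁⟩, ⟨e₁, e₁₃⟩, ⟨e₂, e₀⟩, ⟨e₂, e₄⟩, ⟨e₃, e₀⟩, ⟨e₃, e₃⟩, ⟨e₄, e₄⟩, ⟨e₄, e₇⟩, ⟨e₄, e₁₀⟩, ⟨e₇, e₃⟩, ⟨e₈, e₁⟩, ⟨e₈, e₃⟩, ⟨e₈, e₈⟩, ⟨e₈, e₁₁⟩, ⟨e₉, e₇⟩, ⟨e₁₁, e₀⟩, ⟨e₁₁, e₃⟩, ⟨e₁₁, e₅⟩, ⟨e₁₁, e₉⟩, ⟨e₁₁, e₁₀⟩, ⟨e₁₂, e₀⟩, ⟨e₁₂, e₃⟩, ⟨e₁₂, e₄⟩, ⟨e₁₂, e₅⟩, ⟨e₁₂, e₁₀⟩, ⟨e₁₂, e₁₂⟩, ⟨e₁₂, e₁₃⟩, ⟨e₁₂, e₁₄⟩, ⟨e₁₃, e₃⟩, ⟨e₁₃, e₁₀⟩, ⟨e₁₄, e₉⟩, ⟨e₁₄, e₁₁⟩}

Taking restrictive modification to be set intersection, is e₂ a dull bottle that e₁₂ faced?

no

⟦that e₁₂ faced⟧ = {x : ⟨e₁₂, x⟩ ∈ ⟦faced⟧} = {e₀, e₃, e₄, e₅, e₁₀, e₁₂, e₁₃, e₁₄}
⟦bottle⟧ = {e₀, e₁, e₂, e₄, e₅, e₆, e₇, e₁₀, e₁₃}
… ∩ ⟦that e₁₂ faced⟧ = {e₀, e₁, e₂, e₄, e₅, e₆, e₇, e₁₀, e₁₃} ∩ {e₀, e₃, e₄, e₅, e₁₀, e₁₂, e₁₃, e₁₄} = {e₀, e₄, e₅, e₁₀, e₁₃}
… ∩ ⟦dull⟧ = {e₀, e₄, e₅, e₁₀, e₁₃} ∩ {e₀, e₁, e₃, e₄, e₅, e₇, e₈, e₉, e₁₂, e₁₄} = {e₀, e₄, e₅}
⟦dull bottle that e₁₂ faced⟧ = {e₀, e₄, e₅}; e₂ ∉ this set.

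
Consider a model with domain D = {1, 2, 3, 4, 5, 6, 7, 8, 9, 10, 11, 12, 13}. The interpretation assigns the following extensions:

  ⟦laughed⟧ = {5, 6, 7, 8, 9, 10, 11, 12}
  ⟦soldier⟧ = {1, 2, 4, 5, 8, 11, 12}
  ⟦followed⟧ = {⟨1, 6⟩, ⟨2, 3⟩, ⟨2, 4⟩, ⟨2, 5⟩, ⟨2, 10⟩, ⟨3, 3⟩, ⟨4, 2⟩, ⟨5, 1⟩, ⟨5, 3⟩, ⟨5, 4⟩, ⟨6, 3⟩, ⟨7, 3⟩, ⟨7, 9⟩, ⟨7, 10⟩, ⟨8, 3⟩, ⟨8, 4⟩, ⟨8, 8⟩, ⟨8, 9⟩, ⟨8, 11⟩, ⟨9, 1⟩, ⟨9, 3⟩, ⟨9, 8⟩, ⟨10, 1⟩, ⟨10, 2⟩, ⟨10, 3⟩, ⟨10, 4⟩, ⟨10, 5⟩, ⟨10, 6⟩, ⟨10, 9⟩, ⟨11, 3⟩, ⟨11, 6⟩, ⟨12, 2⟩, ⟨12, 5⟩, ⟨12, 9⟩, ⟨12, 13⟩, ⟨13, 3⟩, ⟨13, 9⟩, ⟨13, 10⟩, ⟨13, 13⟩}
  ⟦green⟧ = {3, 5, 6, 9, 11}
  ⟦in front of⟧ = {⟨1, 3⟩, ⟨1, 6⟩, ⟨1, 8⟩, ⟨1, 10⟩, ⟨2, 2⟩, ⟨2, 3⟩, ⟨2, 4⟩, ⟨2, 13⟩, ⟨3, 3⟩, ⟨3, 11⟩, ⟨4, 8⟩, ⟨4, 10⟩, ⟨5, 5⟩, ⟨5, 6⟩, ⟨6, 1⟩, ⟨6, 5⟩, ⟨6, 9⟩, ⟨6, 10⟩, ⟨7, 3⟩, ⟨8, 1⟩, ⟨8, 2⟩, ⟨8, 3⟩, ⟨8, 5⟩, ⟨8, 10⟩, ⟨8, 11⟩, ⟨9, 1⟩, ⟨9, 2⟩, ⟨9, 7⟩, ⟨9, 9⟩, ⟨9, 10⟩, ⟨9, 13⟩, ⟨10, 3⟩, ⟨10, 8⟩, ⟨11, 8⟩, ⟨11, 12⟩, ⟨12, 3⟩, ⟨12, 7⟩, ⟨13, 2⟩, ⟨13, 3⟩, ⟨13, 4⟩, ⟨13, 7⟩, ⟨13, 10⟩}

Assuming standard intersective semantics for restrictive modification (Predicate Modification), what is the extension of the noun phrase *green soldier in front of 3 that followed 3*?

⟦in front of 3⟧ = {x : ⟨x, 3⟩ ∈ ⟦in front of⟧} = {1, 2, 3, 7, 8, 10, 12, 13}
⟦that followed 3⟧ = {x : ⟨x, 3⟩ ∈ ⟦followed⟧} = {2, 3, 5, 6, 7, 8, 9, 10, 11, 13}
⟦soldier⟧ = {1, 2, 4, 5, 8, 11, 12}
… ∩ ⟦in front of 3⟧ = {1, 2, 4, 5, 8, 11, 12} ∩ {1, 2, 3, 7, 8, 10, 12, 13} = {1, 2, 8, 12}
… ∩ ⟦that followed 3⟧ = {1, 2, 8, 12} ∩ {2, 3, 5, 6, 7, 8, 9, 10, 11, 13} = {2, 8}
… ∩ ⟦green⟧ = {2, 8} ∩ {3, 5, 6, 9, 11} = ∅
So ⟦green soldier in front of 3 that followed 3⟧ = {}.

{}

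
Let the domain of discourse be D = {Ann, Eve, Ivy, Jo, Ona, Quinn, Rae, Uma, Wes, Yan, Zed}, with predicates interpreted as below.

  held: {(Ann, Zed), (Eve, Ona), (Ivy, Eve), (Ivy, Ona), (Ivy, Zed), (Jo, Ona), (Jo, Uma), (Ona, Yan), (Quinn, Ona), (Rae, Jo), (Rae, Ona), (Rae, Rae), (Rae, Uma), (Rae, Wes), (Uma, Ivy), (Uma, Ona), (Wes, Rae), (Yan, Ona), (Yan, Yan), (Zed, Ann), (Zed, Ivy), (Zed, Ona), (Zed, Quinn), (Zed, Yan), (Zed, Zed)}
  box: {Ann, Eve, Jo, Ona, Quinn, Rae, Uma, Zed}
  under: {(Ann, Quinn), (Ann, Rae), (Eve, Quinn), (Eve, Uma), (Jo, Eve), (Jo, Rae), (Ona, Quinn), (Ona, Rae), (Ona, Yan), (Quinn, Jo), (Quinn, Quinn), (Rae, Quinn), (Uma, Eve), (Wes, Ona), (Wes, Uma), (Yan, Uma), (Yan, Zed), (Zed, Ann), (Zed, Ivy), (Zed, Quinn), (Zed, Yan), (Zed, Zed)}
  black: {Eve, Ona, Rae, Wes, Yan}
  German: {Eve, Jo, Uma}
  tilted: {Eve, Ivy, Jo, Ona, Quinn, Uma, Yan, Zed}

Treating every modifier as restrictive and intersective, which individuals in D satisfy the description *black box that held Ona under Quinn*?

{Eve, Rae}

⟦that held Ona⟧ = {x : ⟨x, Ona⟩ ∈ ⟦held⟧} = {Eve, Ivy, Jo, Quinn, Rae, Uma, Yan, Zed}
⟦under Quinn⟧ = {x : ⟨x, Quinn⟩ ∈ ⟦under⟧} = {Ann, Eve, Ona, Quinn, Rae, Zed}
⟦box⟧ = {Ann, Eve, Jo, Ona, Quinn, Rae, Uma, Zed}
… ∩ ⟦that held Ona⟧ = {Ann, Eve, Jo, Ona, Quinn, Rae, Uma, Zed} ∩ {Eve, Ivy, Jo, Quinn, Rae, Uma, Yan, Zed} = {Eve, Jo, Quinn, Rae, Uma, Zed}
… ∩ ⟦under Quinn⟧ = {Eve, Jo, Quinn, Rae, Uma, Zed} ∩ {Ann, Eve, Ona, Quinn, Rae, Zed} = {Eve, Quinn, Rae, Zed}
… ∩ ⟦black⟧ = {Eve, Quinn, Rae, Zed} ∩ {Eve, Ona, Rae, Wes, Yan} = {Eve, Rae}
So ⟦black box that held Ona under Quinn⟧ = {Eve, Rae}.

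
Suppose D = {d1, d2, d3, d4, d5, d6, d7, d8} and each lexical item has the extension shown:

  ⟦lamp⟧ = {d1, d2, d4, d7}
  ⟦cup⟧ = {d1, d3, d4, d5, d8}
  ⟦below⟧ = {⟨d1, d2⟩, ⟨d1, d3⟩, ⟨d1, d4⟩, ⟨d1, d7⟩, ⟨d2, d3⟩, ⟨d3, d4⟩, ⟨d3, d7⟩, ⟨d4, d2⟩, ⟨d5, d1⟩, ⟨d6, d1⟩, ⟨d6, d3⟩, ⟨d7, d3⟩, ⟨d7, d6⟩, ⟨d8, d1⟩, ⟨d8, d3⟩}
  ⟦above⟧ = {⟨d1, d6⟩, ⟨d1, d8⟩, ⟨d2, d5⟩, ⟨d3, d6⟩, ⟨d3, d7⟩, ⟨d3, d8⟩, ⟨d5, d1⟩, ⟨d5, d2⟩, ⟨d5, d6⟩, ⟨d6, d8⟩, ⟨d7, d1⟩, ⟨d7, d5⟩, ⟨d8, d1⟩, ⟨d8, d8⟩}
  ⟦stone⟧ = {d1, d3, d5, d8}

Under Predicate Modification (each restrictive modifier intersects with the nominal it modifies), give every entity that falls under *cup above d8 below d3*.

⟦above d8⟧ = {x : ⟨x, d8⟩ ∈ ⟦above⟧} = {d1, d3, d6, d8}
⟦below d3⟧ = {x : ⟨x, d3⟩ ∈ ⟦below⟧} = {d1, d2, d6, d7, d8}
⟦cup⟧ = {d1, d3, d4, d5, d8}
… ∩ ⟦above d8⟧ = {d1, d3, d4, d5, d8} ∩ {d1, d3, d6, d8} = {d1, d3, d8}
… ∩ ⟦below d3⟧ = {d1, d3, d8} ∩ {d1, d2, d6, d7, d8} = {d1, d8}
So ⟦cup above d8 below d3⟧ = {d1, d8}.

{d1, d8}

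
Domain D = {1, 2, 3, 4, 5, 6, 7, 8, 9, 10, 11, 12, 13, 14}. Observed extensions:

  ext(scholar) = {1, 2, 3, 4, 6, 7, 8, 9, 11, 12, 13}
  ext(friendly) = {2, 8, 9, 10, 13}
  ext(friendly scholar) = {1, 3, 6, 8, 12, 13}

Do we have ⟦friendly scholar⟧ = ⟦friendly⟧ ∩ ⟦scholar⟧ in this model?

no

⟦friendly⟧ ∩ ⟦scholar⟧ = {2, 8, 9, 10, 13} ∩ {1, 2, 3, 4, 6, 7, 8, 9, 11, 12, 13} = {2, 8, 9, 13}
Observed ⟦friendly scholar⟧ = {1, 3, 6, 8, 12, 13}.
These differ, so the modifier is not intersective in this model.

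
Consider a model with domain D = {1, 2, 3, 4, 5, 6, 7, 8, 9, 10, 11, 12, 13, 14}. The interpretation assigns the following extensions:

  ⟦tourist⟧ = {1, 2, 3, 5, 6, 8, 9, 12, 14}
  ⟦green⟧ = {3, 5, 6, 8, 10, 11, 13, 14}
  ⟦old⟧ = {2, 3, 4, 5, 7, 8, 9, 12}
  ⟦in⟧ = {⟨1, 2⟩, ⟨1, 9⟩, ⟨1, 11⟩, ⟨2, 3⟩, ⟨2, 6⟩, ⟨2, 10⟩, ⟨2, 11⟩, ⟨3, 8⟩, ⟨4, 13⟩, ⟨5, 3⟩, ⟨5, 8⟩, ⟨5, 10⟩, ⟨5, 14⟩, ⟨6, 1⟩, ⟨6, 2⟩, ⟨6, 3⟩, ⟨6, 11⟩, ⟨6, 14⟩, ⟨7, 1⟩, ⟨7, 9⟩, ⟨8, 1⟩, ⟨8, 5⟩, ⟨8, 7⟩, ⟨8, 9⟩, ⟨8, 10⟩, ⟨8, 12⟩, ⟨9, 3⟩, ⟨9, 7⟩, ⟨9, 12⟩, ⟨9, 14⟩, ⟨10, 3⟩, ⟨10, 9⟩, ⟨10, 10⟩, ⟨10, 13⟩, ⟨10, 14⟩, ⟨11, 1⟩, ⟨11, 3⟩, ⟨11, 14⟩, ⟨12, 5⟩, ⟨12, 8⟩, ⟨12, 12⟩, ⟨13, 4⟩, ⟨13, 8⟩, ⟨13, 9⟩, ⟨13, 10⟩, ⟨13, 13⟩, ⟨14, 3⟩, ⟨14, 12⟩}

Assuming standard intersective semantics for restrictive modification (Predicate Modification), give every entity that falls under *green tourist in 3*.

⟦in 3⟧ = {x : ⟨x, 3⟩ ∈ ⟦in⟧} = {2, 5, 6, 9, 10, 11, 14}
⟦tourist⟧ = {1, 2, 3, 5, 6, 8, 9, 12, 14}
… ∩ ⟦in 3⟧ = {1, 2, 3, 5, 6, 8, 9, 12, 14} ∩ {2, 5, 6, 9, 10, 11, 14} = {2, 5, 6, 9, 14}
… ∩ ⟦green⟧ = {2, 5, 6, 9, 14} ∩ {3, 5, 6, 8, 10, 11, 13, 14} = {5, 6, 14}
So ⟦green tourist in 3⟧ = {5, 6, 14}.

{5, 6, 14}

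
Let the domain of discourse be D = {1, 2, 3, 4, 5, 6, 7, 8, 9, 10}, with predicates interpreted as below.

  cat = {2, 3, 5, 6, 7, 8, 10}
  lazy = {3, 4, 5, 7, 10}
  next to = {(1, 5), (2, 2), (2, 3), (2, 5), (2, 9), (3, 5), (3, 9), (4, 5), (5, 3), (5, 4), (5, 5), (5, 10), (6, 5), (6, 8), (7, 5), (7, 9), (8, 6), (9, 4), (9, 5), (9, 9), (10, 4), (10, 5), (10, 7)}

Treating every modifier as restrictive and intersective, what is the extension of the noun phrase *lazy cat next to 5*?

{3, 5, 7, 10}

⟦next to 5⟧ = {x : ⟨x, 5⟩ ∈ ⟦next to⟧} = {1, 2, 3, 4, 5, 6, 7, 9, 10}
⟦cat⟧ = {2, 3, 5, 6, 7, 8, 10}
… ∩ ⟦next to 5⟧ = {2, 3, 5, 6, 7, 8, 10} ∩ {1, 2, 3, 4, 5, 6, 7, 9, 10} = {2, 3, 5, 6, 7, 10}
… ∩ ⟦lazy⟧ = {2, 3, 5, 6, 7, 10} ∩ {3, 4, 5, 7, 10} = {3, 5, 7, 10}
So ⟦lazy cat next to 5⟧ = {3, 5, 7, 10}.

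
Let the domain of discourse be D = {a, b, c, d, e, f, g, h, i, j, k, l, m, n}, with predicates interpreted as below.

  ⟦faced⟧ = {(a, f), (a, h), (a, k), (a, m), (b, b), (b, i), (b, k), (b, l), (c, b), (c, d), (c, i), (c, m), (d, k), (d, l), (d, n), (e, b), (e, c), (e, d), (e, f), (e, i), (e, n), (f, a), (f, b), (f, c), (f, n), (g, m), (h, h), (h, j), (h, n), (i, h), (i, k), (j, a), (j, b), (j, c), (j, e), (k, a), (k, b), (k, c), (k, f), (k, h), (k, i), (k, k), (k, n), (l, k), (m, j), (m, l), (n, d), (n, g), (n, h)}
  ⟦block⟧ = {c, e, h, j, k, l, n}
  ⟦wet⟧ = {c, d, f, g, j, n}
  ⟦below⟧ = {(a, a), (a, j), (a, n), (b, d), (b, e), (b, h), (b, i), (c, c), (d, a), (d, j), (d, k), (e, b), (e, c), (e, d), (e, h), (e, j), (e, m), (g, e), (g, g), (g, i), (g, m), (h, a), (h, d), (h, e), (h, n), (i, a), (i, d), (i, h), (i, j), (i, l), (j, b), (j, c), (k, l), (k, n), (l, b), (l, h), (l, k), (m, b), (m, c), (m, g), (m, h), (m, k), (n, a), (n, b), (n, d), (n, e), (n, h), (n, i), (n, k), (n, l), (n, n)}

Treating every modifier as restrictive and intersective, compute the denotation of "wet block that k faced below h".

{n}

⟦that k faced⟧ = {x : ⟨k, x⟩ ∈ ⟦faced⟧} = {a, b, c, f, h, i, k, n}
⟦below h⟧ = {x : ⟨x, h⟩ ∈ ⟦below⟧} = {b, e, i, l, m, n}
⟦block⟧ = {c, e, h, j, k, l, n}
… ∩ ⟦that k faced⟧ = {c, e, h, j, k, l, n} ∩ {a, b, c, f, h, i, k, n} = {c, h, k, n}
… ∩ ⟦below h⟧ = {c, h, k, n} ∩ {b, e, i, l, m, n} = {n}
… ∩ ⟦wet⟧ = {n} ∩ {c, d, f, g, j, n} = {n}
So ⟦wet block that k faced below h⟧ = {n}.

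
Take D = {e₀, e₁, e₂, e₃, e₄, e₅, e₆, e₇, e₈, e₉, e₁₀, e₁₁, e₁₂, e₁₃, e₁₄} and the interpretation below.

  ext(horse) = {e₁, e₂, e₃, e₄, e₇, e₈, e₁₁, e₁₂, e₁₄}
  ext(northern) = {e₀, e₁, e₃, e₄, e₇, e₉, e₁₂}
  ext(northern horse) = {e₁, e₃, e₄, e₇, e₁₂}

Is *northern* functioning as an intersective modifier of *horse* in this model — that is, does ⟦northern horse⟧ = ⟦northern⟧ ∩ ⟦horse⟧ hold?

⟦northern⟧ ∩ ⟦horse⟧ = {e₀, e₁, e₃, e₄, e₇, e₉, e₁₂} ∩ {e₁, e₂, e₃, e₄, e₇, e₈, e₁₁, e₁₂, e₁₄} = {e₁, e₃, e₄, e₇, e₁₂}
Observed ⟦northern horse⟧ = {e₁, e₃, e₄, e₇, e₁₂}.
These coincide, so the modifier is intersective here.

yes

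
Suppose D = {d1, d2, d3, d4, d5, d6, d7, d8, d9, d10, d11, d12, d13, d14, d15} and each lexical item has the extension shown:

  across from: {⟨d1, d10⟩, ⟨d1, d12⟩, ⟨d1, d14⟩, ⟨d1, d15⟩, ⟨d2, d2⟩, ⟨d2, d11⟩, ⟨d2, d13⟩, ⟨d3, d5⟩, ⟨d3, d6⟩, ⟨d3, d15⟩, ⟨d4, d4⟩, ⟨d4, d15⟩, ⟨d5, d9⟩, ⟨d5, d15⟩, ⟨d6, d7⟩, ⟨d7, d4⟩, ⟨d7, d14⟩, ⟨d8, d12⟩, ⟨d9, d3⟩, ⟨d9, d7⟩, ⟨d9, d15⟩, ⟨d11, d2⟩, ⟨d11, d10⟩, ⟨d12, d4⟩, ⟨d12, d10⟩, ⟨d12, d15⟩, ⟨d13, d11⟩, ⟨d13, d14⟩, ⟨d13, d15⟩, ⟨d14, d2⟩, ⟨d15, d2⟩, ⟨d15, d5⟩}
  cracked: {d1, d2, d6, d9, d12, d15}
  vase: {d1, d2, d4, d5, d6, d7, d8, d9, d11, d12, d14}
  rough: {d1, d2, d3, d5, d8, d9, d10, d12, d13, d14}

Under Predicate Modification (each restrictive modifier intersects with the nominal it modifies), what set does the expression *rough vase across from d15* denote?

{d1, d5, d9, d12}

⟦across from d15⟧ = {x : ⟨x, d15⟩ ∈ ⟦across from⟧} = {d1, d3, d4, d5, d9, d12, d13}
⟦vase⟧ = {d1, d2, d4, d5, d6, d7, d8, d9, d11, d12, d14}
… ∩ ⟦across from d15⟧ = {d1, d2, d4, d5, d6, d7, d8, d9, d11, d12, d14} ∩ {d1, d3, d4, d5, d9, d12, d13} = {d1, d4, d5, d9, d12}
… ∩ ⟦rough⟧ = {d1, d4, d5, d9, d12} ∩ {d1, d2, d3, d5, d8, d9, d10, d12, d13, d14} = {d1, d5, d9, d12}
So ⟦rough vase across from d15⟧ = {d1, d5, d9, d12}.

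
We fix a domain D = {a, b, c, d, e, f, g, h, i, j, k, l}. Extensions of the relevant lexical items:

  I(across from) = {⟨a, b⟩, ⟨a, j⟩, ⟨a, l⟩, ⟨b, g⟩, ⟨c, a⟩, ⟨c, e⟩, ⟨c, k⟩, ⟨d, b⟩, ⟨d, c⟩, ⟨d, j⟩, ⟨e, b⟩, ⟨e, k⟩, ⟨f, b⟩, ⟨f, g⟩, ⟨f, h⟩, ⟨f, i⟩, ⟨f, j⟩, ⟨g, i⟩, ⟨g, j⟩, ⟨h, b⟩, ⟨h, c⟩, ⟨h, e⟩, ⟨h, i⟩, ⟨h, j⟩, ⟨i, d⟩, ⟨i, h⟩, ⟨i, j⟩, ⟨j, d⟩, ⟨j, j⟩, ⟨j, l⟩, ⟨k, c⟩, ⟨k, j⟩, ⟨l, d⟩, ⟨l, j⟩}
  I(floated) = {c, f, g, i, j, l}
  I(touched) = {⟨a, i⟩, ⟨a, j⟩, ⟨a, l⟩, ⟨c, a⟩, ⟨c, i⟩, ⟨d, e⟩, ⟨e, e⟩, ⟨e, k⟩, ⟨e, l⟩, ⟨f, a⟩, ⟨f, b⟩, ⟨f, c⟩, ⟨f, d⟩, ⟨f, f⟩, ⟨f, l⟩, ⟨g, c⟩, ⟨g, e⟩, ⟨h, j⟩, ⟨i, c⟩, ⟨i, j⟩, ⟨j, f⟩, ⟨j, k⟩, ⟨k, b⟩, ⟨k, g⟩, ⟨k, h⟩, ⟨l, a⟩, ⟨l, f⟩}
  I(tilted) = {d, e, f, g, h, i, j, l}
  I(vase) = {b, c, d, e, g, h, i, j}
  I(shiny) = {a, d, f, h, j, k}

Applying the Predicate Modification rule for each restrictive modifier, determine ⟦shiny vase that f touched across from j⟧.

{d}

⟦that f touched⟧ = {x : ⟨f, x⟩ ∈ ⟦touched⟧} = {a, b, c, d, f, l}
⟦across from j⟧ = {x : ⟨x, j⟩ ∈ ⟦across from⟧} = {a, d, f, g, h, i, j, k, l}
⟦vase⟧ = {b, c, d, e, g, h, i, j}
… ∩ ⟦that f touched⟧ = {b, c, d, e, g, h, i, j} ∩ {a, b, c, d, f, l} = {b, c, d}
… ∩ ⟦across from j⟧ = {b, c, d} ∩ {a, d, f, g, h, i, j, k, l} = {d}
… ∩ ⟦shiny⟧ = {d} ∩ {a, d, f, h, j, k} = {d}
So ⟦shiny vase that f touched across from j⟧ = {d}.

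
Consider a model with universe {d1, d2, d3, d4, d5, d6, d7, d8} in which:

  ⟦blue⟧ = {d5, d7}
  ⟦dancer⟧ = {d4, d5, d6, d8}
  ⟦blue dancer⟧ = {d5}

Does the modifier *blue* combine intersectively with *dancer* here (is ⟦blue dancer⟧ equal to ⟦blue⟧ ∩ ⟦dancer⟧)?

yes

⟦blue⟧ ∩ ⟦dancer⟧ = {d5, d7} ∩ {d4, d5, d6, d8} = {d5}
Observed ⟦blue dancer⟧ = {d5}.
These coincide, so the modifier is intersective here.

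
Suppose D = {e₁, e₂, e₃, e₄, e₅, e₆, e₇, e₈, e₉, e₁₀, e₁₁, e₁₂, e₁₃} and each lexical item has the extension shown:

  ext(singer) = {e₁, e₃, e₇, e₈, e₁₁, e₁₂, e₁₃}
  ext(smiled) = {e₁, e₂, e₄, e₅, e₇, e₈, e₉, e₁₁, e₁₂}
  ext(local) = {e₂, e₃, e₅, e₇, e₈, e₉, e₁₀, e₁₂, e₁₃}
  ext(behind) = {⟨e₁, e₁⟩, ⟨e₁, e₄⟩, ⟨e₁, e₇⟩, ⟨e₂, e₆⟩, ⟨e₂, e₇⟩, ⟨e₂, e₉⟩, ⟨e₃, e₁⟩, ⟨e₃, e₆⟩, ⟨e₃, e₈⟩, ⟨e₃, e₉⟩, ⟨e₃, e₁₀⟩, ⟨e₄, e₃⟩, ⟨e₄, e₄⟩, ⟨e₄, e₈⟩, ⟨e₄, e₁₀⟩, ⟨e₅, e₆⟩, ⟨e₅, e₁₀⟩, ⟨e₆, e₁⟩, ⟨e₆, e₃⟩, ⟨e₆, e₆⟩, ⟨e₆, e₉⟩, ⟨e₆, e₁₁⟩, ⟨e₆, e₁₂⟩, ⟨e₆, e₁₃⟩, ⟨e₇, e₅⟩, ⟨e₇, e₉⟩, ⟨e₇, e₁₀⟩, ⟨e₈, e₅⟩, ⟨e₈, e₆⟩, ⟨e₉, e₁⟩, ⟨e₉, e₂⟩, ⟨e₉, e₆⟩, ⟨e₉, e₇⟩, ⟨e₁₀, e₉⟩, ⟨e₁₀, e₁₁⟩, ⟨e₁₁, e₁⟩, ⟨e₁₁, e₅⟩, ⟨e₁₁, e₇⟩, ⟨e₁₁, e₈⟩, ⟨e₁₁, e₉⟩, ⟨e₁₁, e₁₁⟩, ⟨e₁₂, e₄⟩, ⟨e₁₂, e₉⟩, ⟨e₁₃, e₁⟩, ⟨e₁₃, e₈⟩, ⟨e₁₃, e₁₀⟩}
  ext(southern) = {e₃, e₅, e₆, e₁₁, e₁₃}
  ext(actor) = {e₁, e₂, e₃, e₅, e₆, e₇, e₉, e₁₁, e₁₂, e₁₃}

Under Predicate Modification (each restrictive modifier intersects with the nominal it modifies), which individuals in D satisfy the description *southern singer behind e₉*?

⟦behind e₉⟧ = {x : ⟨x, e₉⟩ ∈ ⟦behind⟧} = {e₂, e₃, e₆, e₇, e₁₀, e₁₁, e₁₂}
⟦singer⟧ = {e₁, e₃, e₇, e₈, e₁₁, e₁₂, e₁₃}
… ∩ ⟦behind e₉⟧ = {e₁, e₃, e₇, e₈, e₁₁, e₁₂, e₁₃} ∩ {e₂, e₃, e₆, e₇, e₁₀, e₁₁, e₁₂} = {e₃, e₇, e₁₁, e₁₂}
… ∩ ⟦southern⟧ = {e₃, e₇, e₁₁, e₁₂} ∩ {e₃, e₅, e₆, e₁₁, e₁₃} = {e₃, e₁₁}
So ⟦southern singer behind e₉⟧ = {e₃, e₁₁}.

{e₃, e₁₁}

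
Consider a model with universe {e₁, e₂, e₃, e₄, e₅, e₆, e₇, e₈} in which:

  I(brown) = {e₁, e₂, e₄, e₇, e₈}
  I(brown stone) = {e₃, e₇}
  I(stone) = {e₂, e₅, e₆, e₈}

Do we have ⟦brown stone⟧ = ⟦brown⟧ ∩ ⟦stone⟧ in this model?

⟦brown⟧ ∩ ⟦stone⟧ = {e₁, e₂, e₄, e₇, e₈} ∩ {e₂, e₅, e₆, e₈} = {e₂, e₈}
Observed ⟦brown stone⟧ = {e₃, e₇}.
These differ, so the modifier is not intersective in this model.

no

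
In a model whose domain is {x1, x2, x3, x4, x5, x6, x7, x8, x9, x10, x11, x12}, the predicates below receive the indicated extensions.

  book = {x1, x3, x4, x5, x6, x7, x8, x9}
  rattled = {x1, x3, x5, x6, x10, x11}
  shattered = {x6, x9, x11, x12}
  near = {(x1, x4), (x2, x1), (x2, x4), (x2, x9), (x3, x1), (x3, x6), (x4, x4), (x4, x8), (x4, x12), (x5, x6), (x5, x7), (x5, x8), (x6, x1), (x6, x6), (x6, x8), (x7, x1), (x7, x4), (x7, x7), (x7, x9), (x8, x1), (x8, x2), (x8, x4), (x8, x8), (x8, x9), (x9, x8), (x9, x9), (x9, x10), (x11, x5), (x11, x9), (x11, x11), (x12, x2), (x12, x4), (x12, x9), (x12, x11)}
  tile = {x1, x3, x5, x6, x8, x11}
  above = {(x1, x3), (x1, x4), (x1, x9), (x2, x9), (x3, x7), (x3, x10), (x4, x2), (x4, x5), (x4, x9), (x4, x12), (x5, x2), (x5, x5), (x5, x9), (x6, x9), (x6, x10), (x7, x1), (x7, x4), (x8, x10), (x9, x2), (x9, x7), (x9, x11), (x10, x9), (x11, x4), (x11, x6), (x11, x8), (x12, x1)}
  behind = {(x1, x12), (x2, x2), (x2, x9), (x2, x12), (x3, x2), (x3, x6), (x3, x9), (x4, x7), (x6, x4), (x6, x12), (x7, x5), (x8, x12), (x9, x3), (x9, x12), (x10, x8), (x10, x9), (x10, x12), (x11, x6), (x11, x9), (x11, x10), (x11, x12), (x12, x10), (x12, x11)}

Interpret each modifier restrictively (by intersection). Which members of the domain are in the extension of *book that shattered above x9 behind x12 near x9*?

⟦that shattered⟧ = ⟦shattered⟧ = {x6, x9, x11, x12}
⟦above x9⟧ = {x : ⟨x, x9⟩ ∈ ⟦above⟧} = {x1, x2, x4, x5, x6, x10}
⟦behind x12⟧ = {x : ⟨x, x12⟩ ∈ ⟦behind⟧} = {x1, x2, x6, x8, x9, x10, x11}
⟦near x9⟧ = {x : ⟨x, x9⟩ ∈ ⟦near⟧} = {x2, x7, x8, x9, x11, x12}
⟦book⟧ = {x1, x3, x4, x5, x6, x7, x8, x9}
… ∩ ⟦that shattered⟧ = {x1, x3, x4, x5, x6, x7, x8, x9} ∩ {x6, x9, x11, x12} = {x6, x9}
… ∩ ⟦above x9⟧ = {x6, x9} ∩ {x1, x2, x4, x5, x6, x10} = {x6}
… ∩ ⟦behind x12⟧ = {x6} ∩ {x1, x2, x6, x8, x9, x10, x11} = {x6}
… ∩ ⟦near x9⟧ = {x6} ∩ {x2, x7, x8, x9, x11, x12} = ∅
So ⟦book that shattered above x9 behind x12 near x9⟧ = ∅.

∅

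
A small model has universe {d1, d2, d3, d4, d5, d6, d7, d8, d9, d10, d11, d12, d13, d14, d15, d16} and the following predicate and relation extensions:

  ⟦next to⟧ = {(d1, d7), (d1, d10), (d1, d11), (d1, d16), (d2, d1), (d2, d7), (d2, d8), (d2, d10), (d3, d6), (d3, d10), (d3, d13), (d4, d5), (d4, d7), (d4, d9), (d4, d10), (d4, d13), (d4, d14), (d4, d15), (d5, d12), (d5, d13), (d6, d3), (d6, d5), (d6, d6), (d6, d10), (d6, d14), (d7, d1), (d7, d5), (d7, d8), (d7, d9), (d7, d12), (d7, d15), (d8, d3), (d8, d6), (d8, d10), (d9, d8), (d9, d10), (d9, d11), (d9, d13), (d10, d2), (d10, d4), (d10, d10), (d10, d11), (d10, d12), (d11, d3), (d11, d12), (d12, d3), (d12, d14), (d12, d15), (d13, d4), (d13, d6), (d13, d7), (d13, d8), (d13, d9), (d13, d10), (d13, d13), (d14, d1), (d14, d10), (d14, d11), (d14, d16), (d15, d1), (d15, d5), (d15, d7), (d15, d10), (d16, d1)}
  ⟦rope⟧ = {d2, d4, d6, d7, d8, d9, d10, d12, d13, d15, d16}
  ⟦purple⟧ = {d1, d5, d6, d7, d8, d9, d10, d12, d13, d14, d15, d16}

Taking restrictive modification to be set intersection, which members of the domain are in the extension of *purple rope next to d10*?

{d6, d8, d9, d10, d13, d15}

⟦next to d10⟧ = {x : ⟨x, d10⟩ ∈ ⟦next to⟧} = {d1, d2, d3, d4, d6, d8, d9, d10, d13, d14, d15}
⟦rope⟧ = {d2, d4, d6, d7, d8, d9, d10, d12, d13, d15, d16}
… ∩ ⟦next to d10⟧ = {d2, d4, d6, d7, d8, d9, d10, d12, d13, d15, d16} ∩ {d1, d2, d3, d4, d6, d8, d9, d10, d13, d14, d15} = {d2, d4, d6, d8, d9, d10, d13, d15}
… ∩ ⟦purple⟧ = {d2, d4, d6, d8, d9, d10, d13, d15} ∩ {d1, d5, d6, d7, d8, d9, d10, d12, d13, d14, d15, d16} = {d6, d8, d9, d10, d13, d15}
So ⟦purple rope next to d10⟧ = {d6, d8, d9, d10, d13, d15}.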